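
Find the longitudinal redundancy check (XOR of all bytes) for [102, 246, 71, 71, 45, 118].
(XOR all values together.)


XOR chain: 102 ^ 246 ^ 71 ^ 71 ^ 45 ^ 118 = 203

203


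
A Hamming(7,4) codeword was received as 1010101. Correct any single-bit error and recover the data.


Syndrome = 0: no error detected

Data: 1101 (no errors)


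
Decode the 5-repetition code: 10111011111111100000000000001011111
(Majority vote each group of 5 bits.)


Groups: 10111, 01111, 11111, 00000, 00000, 00010, 11111
Majority votes: 1110001

1110001


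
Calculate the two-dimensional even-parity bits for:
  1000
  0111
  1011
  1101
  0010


Row parities: 11111
Column parities: 1011

Row P: 11111, Col P: 1011, Corner: 1


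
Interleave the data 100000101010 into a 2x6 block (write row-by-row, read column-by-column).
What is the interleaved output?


Matrix:
  100000
  101010
Read columns: 110001000100

110001000100


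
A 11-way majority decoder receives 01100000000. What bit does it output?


Ones: 2 out of 11
Threshold: 6

0 (2/11 voted 1)


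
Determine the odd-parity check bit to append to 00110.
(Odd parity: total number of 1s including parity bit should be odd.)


Number of 1s in data: 2
Parity bit: 1

1


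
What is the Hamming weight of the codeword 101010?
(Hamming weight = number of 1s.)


Counting 1s in 101010

3


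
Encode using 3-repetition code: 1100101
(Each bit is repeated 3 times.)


Each bit -> 3 copies

111111000000111000111


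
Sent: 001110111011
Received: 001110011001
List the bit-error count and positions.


XOR: 000000100010

2 error(s) at position(s): 6, 10


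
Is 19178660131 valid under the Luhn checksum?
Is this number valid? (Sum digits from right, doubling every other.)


Luhn sum = 41
41 mod 10 = 1

Invalid (Luhn sum mod 10 = 1)


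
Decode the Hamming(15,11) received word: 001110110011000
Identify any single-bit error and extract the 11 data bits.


Syndrome = 10: error at position 10

Data: 11010111000 (corrected bit 10)


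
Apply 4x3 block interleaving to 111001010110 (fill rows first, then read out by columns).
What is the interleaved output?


Matrix:
  111
  001
  010
  110
Read columns: 100110111100

100110111100


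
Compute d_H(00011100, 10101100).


XOR: 10110000
Count of 1s: 3

3


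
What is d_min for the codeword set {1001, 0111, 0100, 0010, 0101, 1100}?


Comparing all pairs, minimum distance: 1
Can detect 0 errors, correct 0 errors

1


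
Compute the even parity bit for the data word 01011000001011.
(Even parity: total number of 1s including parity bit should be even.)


Number of 1s in data: 6
Parity bit: 0

0


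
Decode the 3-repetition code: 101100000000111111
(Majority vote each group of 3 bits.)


Groups: 101, 100, 000, 000, 111, 111
Majority votes: 100011

100011


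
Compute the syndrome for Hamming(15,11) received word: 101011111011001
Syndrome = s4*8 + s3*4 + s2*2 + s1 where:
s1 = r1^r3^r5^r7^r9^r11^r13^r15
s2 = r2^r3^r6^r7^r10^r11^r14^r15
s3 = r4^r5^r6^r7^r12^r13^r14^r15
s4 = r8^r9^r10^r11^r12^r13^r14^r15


s1=1, s2=1, s3=1, s4=1

Syndrome = 15 (error at position 15)


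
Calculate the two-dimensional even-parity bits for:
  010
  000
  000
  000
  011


Row parities: 10000
Column parities: 001

Row P: 10000, Col P: 001, Corner: 1


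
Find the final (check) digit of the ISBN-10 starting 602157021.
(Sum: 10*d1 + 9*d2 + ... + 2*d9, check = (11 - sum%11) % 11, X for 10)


Weighted sum: 156
156 mod 11 = 2

Check digit: 9


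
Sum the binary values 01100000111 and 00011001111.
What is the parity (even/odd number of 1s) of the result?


01100000111 = 775
00011001111 = 207
Sum = 982 = 1111010110
1s count = 7

odd parity (7 ones in 1111010110)


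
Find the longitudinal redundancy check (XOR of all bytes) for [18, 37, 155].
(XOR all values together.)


XOR chain: 18 ^ 37 ^ 155 = 172

172


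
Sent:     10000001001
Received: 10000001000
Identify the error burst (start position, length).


XOR: 00000000001

Burst at position 10, length 1


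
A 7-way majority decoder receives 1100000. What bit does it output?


Ones: 2 out of 7
Threshold: 4

0 (2/7 voted 1)


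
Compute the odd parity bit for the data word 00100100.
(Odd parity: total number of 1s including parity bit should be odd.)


Number of 1s in data: 2
Parity bit: 1

1


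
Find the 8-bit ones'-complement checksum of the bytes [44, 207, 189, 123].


Sum = 563 mod 256 = 51
Complement = 204

204


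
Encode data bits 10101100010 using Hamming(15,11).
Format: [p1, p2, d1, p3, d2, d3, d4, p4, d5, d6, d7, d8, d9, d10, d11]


Parity bits: p1=0, p2=0, p3=0, p4=1

001001011100010


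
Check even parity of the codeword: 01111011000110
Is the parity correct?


Number of 1s: 8

Yes, parity is correct (8 ones)


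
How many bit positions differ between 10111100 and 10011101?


XOR: 00100001
Count of 1s: 2

2


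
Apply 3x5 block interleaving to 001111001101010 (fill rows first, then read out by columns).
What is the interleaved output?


Matrix:
  00111
  10011
  01010
Read columns: 010001100111110

010001100111110


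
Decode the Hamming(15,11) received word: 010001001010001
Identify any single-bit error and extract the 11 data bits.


Syndrome = 9: error at position 9

Data: 00100010001 (corrected bit 9)


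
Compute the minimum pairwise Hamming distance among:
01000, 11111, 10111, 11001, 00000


Comparing all pairs, minimum distance: 1
Can detect 0 errors, correct 0 errors

1


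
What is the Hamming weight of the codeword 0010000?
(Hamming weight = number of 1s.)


Counting 1s in 0010000

1


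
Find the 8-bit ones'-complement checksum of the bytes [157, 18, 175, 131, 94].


Sum = 575 mod 256 = 63
Complement = 192

192


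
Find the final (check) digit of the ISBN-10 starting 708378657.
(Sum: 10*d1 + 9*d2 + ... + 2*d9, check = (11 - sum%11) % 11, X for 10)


Weighted sum: 290
290 mod 11 = 4

Check digit: 7


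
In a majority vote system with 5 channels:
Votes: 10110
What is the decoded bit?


Ones: 3 out of 5
Threshold: 3

1 (3/5 voted 1)


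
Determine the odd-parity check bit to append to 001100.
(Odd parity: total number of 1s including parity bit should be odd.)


Number of 1s in data: 2
Parity bit: 1

1


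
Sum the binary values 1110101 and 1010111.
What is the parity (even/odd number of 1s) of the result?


1110101 = 117
1010111 = 87
Sum = 204 = 11001100
1s count = 4

even parity (4 ones in 11001100)


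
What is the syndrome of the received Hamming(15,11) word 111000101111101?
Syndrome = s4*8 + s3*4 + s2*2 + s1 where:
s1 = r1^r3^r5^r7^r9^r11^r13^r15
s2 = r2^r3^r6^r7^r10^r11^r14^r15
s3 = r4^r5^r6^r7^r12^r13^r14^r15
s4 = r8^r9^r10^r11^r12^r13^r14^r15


s1=1, s2=0, s3=0, s4=0

Syndrome = 1 (error at position 1)


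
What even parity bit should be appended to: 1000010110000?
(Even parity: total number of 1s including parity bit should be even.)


Number of 1s in data: 4
Parity bit: 0

0


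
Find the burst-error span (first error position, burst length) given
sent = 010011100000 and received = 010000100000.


XOR: 000011000000

Burst at position 4, length 2


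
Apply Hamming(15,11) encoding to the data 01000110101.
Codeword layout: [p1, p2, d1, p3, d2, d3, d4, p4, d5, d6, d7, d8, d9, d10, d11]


Parity bits: p1=0, p2=1, p3=1, p4=0

010110000110101


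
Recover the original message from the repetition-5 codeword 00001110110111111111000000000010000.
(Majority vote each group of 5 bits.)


Groups: 00001, 11011, 01111, 11111, 00000, 00000, 10000
Majority votes: 0111000

0111000


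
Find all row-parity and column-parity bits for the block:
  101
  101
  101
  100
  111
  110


Row parities: 000110
Column parities: 000

Row P: 000110, Col P: 000, Corner: 0


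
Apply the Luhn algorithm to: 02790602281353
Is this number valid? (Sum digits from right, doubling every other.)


Luhn sum = 45
45 mod 10 = 5

Invalid (Luhn sum mod 10 = 5)


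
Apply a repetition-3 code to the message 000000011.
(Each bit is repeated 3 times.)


Each bit -> 3 copies

000000000000000000000111111


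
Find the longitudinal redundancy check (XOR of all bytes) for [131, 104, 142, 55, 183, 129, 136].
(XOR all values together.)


XOR chain: 131 ^ 104 ^ 142 ^ 55 ^ 183 ^ 129 ^ 136 = 236

236


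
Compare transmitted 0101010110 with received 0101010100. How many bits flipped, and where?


XOR: 0000000010

1 error(s) at position(s): 8


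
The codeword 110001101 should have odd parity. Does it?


Number of 1s: 5

Yes, parity is correct (5 ones)


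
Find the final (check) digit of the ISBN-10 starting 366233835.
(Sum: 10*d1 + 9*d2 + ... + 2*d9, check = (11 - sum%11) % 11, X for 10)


Weighted sum: 230
230 mod 11 = 10

Check digit: 1


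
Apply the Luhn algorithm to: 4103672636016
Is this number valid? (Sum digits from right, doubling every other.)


Luhn sum = 42
42 mod 10 = 2

Invalid (Luhn sum mod 10 = 2)


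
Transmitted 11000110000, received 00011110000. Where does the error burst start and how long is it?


XOR: 11011000000

Burst at position 0, length 5


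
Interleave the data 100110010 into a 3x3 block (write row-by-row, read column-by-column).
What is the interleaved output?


Matrix:
  100
  110
  010
Read columns: 110011000

110011000


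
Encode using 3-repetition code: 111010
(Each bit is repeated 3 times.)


Each bit -> 3 copies

111111111000111000


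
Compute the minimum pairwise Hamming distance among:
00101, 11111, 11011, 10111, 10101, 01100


Comparing all pairs, minimum distance: 1
Can detect 0 errors, correct 0 errors

1


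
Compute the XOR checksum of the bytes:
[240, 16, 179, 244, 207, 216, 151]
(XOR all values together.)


XOR chain: 240 ^ 16 ^ 179 ^ 244 ^ 207 ^ 216 ^ 151 = 39

39


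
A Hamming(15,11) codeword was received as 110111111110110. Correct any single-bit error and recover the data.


Syndrome = 0: no error detected

Data: 01111110110 (no errors)


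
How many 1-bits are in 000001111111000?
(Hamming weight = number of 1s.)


Counting 1s in 000001111111000

7


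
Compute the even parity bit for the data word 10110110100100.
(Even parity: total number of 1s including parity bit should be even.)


Number of 1s in data: 7
Parity bit: 1

1


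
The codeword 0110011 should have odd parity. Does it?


Number of 1s: 4

No, parity error (4 ones)


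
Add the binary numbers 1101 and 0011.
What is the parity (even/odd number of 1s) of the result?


1101 = 13
0011 = 3
Sum = 16 = 10000
1s count = 1

odd parity (1 ones in 10000)


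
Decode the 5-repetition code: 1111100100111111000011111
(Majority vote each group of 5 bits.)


Groups: 11111, 00100, 11111, 10000, 11111
Majority votes: 10101

10101


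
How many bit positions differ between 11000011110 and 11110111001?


XOR: 00110100111
Count of 1s: 6

6


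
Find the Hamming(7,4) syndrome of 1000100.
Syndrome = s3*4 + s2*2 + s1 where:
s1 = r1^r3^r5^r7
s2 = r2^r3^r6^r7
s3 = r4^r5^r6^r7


s1=0, s2=0, s3=1

Syndrome = 4 (error at position 4)


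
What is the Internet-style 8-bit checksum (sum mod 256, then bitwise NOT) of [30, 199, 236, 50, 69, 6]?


Sum = 590 mod 256 = 78
Complement = 177

177


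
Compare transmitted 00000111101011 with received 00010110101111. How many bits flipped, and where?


XOR: 00010001000100

3 error(s) at position(s): 3, 7, 11


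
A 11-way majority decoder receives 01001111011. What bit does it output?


Ones: 7 out of 11
Threshold: 6

1 (7/11 voted 1)


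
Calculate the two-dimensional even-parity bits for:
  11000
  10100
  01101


Row parities: 001
Column parities: 00001

Row P: 001, Col P: 00001, Corner: 1


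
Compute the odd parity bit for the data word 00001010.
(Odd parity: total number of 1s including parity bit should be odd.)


Number of 1s in data: 2
Parity bit: 1

1


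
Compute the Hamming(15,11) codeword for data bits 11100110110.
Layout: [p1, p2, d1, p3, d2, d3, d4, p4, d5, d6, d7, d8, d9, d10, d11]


Parity bits: p1=0, p2=1, p3=0, p4=0

011011000110110


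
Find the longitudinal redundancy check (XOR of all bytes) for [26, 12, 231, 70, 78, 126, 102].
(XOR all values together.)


XOR chain: 26 ^ 12 ^ 231 ^ 70 ^ 78 ^ 126 ^ 102 = 225

225


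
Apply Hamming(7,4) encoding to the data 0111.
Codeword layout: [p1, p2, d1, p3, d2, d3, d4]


Parity bits: p1=0, p2=0, p3=1

0001111


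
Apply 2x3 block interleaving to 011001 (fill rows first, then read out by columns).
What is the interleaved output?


Matrix:
  011
  001
Read columns: 001011

001011


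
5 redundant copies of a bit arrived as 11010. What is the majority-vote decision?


Ones: 3 out of 5
Threshold: 3

1 (3/5 voted 1)


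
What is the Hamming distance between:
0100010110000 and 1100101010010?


XOR: 1000111100010
Count of 1s: 6

6


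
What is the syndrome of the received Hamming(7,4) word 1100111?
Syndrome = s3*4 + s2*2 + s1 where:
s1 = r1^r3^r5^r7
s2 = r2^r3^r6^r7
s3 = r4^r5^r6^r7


s1=1, s2=1, s3=1

Syndrome = 7 (error at position 7)


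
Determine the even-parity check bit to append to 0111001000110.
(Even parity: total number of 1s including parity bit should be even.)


Number of 1s in data: 6
Parity bit: 0

0


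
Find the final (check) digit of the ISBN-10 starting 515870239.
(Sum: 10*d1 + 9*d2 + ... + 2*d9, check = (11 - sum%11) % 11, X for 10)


Weighted sum: 232
232 mod 11 = 1

Check digit: X


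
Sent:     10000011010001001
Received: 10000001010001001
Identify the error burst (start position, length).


XOR: 00000010000000000

Burst at position 6, length 1


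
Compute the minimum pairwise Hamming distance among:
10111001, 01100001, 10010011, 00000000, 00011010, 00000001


Comparing all pairs, minimum distance: 1
Can detect 0 errors, correct 0 errors

1


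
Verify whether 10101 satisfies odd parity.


Number of 1s: 3

Yes, parity is correct (3 ones)


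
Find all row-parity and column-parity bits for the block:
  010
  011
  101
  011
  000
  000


Row parities: 100000
Column parities: 111

Row P: 100000, Col P: 111, Corner: 1


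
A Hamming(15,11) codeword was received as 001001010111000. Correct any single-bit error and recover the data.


Syndrome = 0: no error detected

Data: 10100111000 (no errors)


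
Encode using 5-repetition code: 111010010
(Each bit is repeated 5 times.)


Each bit -> 5 copies

111111111111111000001111100000000001111100000


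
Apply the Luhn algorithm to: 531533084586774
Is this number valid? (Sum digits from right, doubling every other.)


Luhn sum = 61
61 mod 10 = 1

Invalid (Luhn sum mod 10 = 1)


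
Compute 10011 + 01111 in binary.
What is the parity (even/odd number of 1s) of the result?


10011 = 19
01111 = 15
Sum = 34 = 100010
1s count = 2

even parity (2 ones in 100010)


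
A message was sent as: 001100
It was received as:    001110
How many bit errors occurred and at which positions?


XOR: 000010

1 error(s) at position(s): 4


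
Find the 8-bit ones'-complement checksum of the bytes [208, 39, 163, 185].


Sum = 595 mod 256 = 83
Complement = 172

172


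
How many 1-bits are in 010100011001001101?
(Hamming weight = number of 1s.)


Counting 1s in 010100011001001101

8


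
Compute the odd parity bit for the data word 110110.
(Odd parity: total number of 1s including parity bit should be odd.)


Number of 1s in data: 4
Parity bit: 1

1


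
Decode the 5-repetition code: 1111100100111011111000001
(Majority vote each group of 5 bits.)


Groups: 11111, 00100, 11101, 11110, 00001
Majority votes: 10110

10110


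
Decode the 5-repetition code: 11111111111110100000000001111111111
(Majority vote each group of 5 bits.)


Groups: 11111, 11111, 11101, 00000, 00000, 11111, 11111
Majority votes: 1110011

1110011


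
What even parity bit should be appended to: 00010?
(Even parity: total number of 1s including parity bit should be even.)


Number of 1s in data: 1
Parity bit: 1

1


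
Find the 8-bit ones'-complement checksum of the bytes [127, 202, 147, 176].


Sum = 652 mod 256 = 140
Complement = 115

115


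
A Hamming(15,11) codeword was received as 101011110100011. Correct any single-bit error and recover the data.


Syndrome = 5: error at position 5

Data: 10110100011 (corrected bit 5)


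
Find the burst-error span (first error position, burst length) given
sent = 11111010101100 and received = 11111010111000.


XOR: 00000000010100

Burst at position 9, length 3


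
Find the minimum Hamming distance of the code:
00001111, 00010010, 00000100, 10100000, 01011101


Comparing all pairs, minimum distance: 3
Can detect 2 errors, correct 1 errors

3


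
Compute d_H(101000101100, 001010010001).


XOR: 100010111101
Count of 1s: 7

7


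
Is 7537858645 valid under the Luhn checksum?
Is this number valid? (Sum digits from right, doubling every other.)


Luhn sum = 61
61 mod 10 = 1

Invalid (Luhn sum mod 10 = 1)


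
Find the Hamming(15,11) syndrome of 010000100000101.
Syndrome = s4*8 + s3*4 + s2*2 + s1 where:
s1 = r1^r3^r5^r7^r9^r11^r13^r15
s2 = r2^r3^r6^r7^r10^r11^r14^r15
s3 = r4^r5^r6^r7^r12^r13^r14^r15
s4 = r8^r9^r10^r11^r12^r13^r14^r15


s1=1, s2=1, s3=1, s4=0

Syndrome = 7 (error at position 7)


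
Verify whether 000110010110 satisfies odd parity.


Number of 1s: 5

Yes, parity is correct (5 ones)


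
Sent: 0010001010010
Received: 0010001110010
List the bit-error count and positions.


XOR: 0000000100000

1 error(s) at position(s): 7


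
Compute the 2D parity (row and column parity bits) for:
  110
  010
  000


Row parities: 010
Column parities: 100

Row P: 010, Col P: 100, Corner: 1


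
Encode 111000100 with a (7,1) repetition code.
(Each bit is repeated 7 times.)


Each bit -> 7 copies

111111111111111111111000000000000000000000111111100000000000000


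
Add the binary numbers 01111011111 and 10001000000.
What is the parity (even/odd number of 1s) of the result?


01111011111 = 991
10001000000 = 1088
Sum = 2079 = 100000011111
1s count = 6

even parity (6 ones in 100000011111)


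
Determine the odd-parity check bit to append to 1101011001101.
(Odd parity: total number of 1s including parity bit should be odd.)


Number of 1s in data: 8
Parity bit: 1

1


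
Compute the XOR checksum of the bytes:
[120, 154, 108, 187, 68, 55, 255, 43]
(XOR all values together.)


XOR chain: 120 ^ 154 ^ 108 ^ 187 ^ 68 ^ 55 ^ 255 ^ 43 = 146

146


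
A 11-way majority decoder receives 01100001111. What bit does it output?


Ones: 6 out of 11
Threshold: 6

1 (6/11 voted 1)


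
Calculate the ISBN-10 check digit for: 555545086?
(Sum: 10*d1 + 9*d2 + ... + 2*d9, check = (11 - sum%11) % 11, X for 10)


Weighted sum: 255
255 mod 11 = 2

Check digit: 9


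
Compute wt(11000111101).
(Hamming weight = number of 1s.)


Counting 1s in 11000111101

7


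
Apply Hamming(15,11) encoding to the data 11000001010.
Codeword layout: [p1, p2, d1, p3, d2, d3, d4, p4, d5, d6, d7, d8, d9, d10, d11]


Parity bits: p1=0, p2=0, p3=1, p4=0

001110000001010


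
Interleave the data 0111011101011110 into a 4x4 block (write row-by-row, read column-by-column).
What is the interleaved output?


Matrix:
  0111
  0111
  0101
  1110
Read columns: 0001111111011110

0001111111011110


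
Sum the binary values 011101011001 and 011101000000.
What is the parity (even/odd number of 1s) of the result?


011101011001 = 1881
011101000000 = 1856
Sum = 3737 = 111010011001
1s count = 7

odd parity (7 ones in 111010011001)


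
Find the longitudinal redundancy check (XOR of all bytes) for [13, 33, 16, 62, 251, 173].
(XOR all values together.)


XOR chain: 13 ^ 33 ^ 16 ^ 62 ^ 251 ^ 173 = 84

84


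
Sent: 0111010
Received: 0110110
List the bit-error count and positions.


XOR: 0001100

2 error(s) at position(s): 3, 4


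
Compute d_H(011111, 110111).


XOR: 101000
Count of 1s: 2

2


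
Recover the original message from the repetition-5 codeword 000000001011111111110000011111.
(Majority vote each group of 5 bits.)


Groups: 00000, 00010, 11111, 11111, 00000, 11111
Majority votes: 001101

001101


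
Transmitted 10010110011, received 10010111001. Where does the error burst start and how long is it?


XOR: 00000001010

Burst at position 7, length 3


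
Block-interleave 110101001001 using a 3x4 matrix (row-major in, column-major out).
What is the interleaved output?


Matrix:
  1101
  0100
  1001
Read columns: 101110000101

101110000101


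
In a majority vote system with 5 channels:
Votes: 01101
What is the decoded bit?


Ones: 3 out of 5
Threshold: 3

1 (3/5 voted 1)


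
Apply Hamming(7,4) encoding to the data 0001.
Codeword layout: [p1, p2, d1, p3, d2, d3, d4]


Parity bits: p1=1, p2=1, p3=1

1101001


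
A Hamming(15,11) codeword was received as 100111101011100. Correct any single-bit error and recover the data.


Syndrome = 2: error at position 2

Data: 01111011100 (corrected bit 2)


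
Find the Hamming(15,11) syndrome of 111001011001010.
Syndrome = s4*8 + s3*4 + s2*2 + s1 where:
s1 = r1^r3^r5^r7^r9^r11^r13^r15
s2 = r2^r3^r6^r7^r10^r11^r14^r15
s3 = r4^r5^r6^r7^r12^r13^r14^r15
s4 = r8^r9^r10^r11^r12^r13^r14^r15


s1=1, s2=0, s3=1, s4=0

Syndrome = 5 (error at position 5)


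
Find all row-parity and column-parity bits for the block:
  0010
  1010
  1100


Row parities: 100
Column parities: 0100

Row P: 100, Col P: 0100, Corner: 1


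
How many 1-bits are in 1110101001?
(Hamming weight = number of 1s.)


Counting 1s in 1110101001

6


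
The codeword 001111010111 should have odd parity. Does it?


Number of 1s: 8

No, parity error (8 ones)


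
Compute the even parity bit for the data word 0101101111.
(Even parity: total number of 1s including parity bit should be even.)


Number of 1s in data: 7
Parity bit: 1

1


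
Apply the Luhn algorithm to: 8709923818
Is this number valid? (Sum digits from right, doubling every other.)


Luhn sum = 58
58 mod 10 = 8

Invalid (Luhn sum mod 10 = 8)


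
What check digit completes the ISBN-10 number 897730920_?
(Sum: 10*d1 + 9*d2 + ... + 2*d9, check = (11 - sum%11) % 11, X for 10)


Weighted sum: 326
326 mod 11 = 7

Check digit: 4


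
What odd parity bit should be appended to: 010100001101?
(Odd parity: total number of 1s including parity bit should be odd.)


Number of 1s in data: 5
Parity bit: 0

0


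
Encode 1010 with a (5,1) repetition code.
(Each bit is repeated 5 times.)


Each bit -> 5 copies

11111000001111100000


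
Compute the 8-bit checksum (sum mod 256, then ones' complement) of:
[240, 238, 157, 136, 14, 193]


Sum = 978 mod 256 = 210
Complement = 45

45


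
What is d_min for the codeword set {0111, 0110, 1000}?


Comparing all pairs, minimum distance: 1
Can detect 0 errors, correct 0 errors

1


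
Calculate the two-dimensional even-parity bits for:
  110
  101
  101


Row parities: 000
Column parities: 110

Row P: 000, Col P: 110, Corner: 0


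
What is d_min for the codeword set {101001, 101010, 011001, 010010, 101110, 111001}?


Comparing all pairs, minimum distance: 1
Can detect 0 errors, correct 0 errors

1


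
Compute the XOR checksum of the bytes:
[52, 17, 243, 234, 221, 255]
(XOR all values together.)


XOR chain: 52 ^ 17 ^ 243 ^ 234 ^ 221 ^ 255 = 30

30


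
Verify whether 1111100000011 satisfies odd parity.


Number of 1s: 7

Yes, parity is correct (7 ones)


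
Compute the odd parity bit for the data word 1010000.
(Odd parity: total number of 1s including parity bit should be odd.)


Number of 1s in data: 2
Parity bit: 1

1


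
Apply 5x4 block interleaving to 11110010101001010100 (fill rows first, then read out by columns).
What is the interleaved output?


Matrix:
  1111
  0010
  1010
  0101
  0100
Read columns: 10100100111110010010

10100100111110010010


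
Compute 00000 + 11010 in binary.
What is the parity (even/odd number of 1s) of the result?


00000 = 0
11010 = 26
Sum = 26 = 11010
1s count = 3

odd parity (3 ones in 11010)


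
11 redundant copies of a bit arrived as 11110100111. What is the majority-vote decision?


Ones: 8 out of 11
Threshold: 6

1 (8/11 voted 1)


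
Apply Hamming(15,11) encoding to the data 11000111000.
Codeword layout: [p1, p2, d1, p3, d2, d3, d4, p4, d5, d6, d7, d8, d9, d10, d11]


Parity bits: p1=1, p2=1, p3=0, p4=1

111010010111000


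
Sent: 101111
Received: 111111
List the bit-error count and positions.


XOR: 010000

1 error(s) at position(s): 1


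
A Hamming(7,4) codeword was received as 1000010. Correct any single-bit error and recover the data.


Syndrome = 7: error at position 7

Data: 0011 (corrected bit 7)


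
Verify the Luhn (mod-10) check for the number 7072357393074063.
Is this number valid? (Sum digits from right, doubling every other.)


Luhn sum = 64
64 mod 10 = 4

Invalid (Luhn sum mod 10 = 4)


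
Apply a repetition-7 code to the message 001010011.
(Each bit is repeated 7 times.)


Each bit -> 7 copies

000000000000001111111000000011111110000000000000011111111111111


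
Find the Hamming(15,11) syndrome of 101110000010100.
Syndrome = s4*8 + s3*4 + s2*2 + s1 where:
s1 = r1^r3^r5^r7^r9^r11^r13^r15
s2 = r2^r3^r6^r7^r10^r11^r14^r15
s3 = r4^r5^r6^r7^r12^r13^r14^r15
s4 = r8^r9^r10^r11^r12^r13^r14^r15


s1=1, s2=0, s3=1, s4=0

Syndrome = 5 (error at position 5)


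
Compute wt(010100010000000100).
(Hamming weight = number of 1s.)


Counting 1s in 010100010000000100

4


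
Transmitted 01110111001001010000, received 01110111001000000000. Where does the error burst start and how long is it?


XOR: 00000000000001010000

Burst at position 13, length 3


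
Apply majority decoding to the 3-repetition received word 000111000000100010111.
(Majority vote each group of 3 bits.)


Groups: 000, 111, 000, 000, 100, 010, 111
Majority votes: 0100001

0100001


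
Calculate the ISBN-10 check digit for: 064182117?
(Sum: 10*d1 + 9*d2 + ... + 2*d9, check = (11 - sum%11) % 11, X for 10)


Weighted sum: 172
172 mod 11 = 7

Check digit: 4


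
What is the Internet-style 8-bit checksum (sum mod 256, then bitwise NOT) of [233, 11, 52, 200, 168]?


Sum = 664 mod 256 = 152
Complement = 103

103


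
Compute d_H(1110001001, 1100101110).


XOR: 0010100111
Count of 1s: 5

5


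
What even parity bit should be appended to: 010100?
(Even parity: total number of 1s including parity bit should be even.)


Number of 1s in data: 2
Parity bit: 0

0


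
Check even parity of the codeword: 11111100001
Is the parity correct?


Number of 1s: 7

No, parity error (7 ones)


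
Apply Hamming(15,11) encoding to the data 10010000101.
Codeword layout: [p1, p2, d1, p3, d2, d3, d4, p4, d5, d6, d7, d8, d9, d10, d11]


Parity bits: p1=0, p2=1, p3=1, p4=0

011100100000101


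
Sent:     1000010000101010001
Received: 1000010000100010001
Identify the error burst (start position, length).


XOR: 0000000000001000000

Burst at position 12, length 1


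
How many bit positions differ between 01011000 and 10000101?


XOR: 11011101
Count of 1s: 6

6


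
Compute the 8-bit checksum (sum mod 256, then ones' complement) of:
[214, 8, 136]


Sum = 358 mod 256 = 102
Complement = 153

153


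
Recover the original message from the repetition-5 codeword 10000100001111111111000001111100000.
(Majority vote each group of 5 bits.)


Groups: 10000, 10000, 11111, 11111, 00000, 11111, 00000
Majority votes: 0011010

0011010


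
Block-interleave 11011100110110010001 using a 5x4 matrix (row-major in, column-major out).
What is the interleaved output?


Matrix:
  1101
  1100
  1101
  1001
  0001
Read columns: 11110111000000010111

11110111000000010111


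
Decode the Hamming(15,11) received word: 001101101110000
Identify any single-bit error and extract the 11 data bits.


Syndrome = 14: error at position 14

Data: 10111110010 (corrected bit 14)


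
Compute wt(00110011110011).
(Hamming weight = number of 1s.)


Counting 1s in 00110011110011

8


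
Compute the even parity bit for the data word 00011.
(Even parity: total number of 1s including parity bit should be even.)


Number of 1s in data: 2
Parity bit: 0

0


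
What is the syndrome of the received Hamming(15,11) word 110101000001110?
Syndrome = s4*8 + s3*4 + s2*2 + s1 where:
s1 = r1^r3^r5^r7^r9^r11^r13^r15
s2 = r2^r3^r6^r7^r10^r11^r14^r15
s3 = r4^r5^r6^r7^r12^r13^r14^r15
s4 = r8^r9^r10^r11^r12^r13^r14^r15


s1=0, s2=1, s3=1, s4=1

Syndrome = 14 (error at position 14)


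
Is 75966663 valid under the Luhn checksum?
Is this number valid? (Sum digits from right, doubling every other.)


Luhn sum = 40
40 mod 10 = 0

Valid (Luhn sum mod 10 = 0)


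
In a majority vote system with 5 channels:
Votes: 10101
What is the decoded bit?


Ones: 3 out of 5
Threshold: 3

1 (3/5 voted 1)


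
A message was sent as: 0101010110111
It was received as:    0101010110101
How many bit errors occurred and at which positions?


XOR: 0000000000010

1 error(s) at position(s): 11


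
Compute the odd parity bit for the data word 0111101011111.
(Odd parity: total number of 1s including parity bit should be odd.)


Number of 1s in data: 10
Parity bit: 1

1


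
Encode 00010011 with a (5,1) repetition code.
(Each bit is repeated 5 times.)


Each bit -> 5 copies

0000000000000001111100000000001111111111


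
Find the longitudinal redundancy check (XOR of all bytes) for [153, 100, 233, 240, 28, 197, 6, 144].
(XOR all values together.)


XOR chain: 153 ^ 100 ^ 233 ^ 240 ^ 28 ^ 197 ^ 6 ^ 144 = 171

171


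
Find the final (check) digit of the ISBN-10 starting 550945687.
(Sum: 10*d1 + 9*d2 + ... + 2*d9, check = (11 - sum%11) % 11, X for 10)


Weighted sum: 269
269 mod 11 = 5

Check digit: 6


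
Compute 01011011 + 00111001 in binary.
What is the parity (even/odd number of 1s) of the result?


01011011 = 91
00111001 = 57
Sum = 148 = 10010100
1s count = 3

odd parity (3 ones in 10010100)


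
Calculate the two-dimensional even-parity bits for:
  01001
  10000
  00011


Row parities: 010
Column parities: 11010

Row P: 010, Col P: 11010, Corner: 1


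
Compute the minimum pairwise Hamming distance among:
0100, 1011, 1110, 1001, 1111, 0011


Comparing all pairs, minimum distance: 1
Can detect 0 errors, correct 0 errors

1


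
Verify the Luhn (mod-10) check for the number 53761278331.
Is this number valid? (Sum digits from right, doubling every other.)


Luhn sum = 50
50 mod 10 = 0

Valid (Luhn sum mod 10 = 0)


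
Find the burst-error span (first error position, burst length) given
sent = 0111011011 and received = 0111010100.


XOR: 0000001111

Burst at position 6, length 4


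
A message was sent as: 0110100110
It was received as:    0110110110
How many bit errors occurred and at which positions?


XOR: 0000010000

1 error(s) at position(s): 5


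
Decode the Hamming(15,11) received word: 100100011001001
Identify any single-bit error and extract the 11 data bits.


Syndrome = 7: error at position 7

Data: 00011001001 (corrected bit 7)


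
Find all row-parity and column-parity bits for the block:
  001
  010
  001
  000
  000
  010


Row parities: 111001
Column parities: 000

Row P: 111001, Col P: 000, Corner: 0


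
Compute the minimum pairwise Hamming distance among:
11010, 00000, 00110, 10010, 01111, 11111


Comparing all pairs, minimum distance: 1
Can detect 0 errors, correct 0 errors

1


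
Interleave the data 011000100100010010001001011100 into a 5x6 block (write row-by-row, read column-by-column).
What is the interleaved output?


Matrix:
  011000
  100100
  010010
  001001
  011100
Read columns: 010001010110011010010010000010

010001010110011010010010000010


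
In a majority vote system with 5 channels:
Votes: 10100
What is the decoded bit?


Ones: 2 out of 5
Threshold: 3

0 (2/5 voted 1)


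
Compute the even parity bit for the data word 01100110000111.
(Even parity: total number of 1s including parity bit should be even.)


Number of 1s in data: 7
Parity bit: 1

1


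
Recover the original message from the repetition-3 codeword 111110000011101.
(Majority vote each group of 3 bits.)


Groups: 111, 110, 000, 011, 101
Majority votes: 11011

11011


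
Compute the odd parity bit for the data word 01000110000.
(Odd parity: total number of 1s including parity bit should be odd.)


Number of 1s in data: 3
Parity bit: 0

0


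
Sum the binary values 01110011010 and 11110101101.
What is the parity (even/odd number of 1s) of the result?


01110011010 = 922
11110101101 = 1965
Sum = 2887 = 101101000111
1s count = 7

odd parity (7 ones in 101101000111)


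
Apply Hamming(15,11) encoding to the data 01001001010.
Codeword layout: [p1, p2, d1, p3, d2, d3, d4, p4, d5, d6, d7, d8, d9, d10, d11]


Parity bits: p1=0, p2=1, p3=1, p4=1

010110011001010


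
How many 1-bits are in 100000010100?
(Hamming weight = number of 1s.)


Counting 1s in 100000010100

3


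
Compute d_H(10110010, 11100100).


XOR: 01010110
Count of 1s: 4

4


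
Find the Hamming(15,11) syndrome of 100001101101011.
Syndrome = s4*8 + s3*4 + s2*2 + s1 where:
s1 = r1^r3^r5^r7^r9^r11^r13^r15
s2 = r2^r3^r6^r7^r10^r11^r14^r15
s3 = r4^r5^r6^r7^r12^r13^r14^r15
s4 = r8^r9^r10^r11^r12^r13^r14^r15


s1=0, s2=1, s3=1, s4=1

Syndrome = 14 (error at position 14)


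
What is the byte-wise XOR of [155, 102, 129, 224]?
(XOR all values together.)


XOR chain: 155 ^ 102 ^ 129 ^ 224 = 156

156


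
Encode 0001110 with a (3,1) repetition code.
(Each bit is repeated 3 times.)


Each bit -> 3 copies

000000000111111111000


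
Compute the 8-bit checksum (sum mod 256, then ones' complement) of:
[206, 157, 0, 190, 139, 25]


Sum = 717 mod 256 = 205
Complement = 50

50


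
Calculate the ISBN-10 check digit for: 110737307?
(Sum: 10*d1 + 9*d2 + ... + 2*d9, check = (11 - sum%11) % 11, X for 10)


Weighted sum: 147
147 mod 11 = 4

Check digit: 7


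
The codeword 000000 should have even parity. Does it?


Number of 1s: 0

Yes, parity is correct (0 ones)


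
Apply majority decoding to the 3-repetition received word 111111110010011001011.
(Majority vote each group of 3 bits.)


Groups: 111, 111, 110, 010, 011, 001, 011
Majority votes: 1110101

1110101


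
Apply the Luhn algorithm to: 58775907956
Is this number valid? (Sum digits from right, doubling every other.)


Luhn sum = 59
59 mod 10 = 9

Invalid (Luhn sum mod 10 = 9)


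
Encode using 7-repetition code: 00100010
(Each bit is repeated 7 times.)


Each bit -> 7 copies

00000000000000111111100000000000000000000011111110000000


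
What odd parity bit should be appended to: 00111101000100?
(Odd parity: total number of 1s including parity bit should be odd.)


Number of 1s in data: 6
Parity bit: 1

1


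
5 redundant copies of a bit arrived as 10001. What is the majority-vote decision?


Ones: 2 out of 5
Threshold: 3

0 (2/5 voted 1)


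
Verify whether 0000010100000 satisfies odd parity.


Number of 1s: 2

No, parity error (2 ones)


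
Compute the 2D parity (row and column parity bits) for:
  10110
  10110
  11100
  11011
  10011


Row parities: 11101
Column parities: 10100

Row P: 11101, Col P: 10100, Corner: 0


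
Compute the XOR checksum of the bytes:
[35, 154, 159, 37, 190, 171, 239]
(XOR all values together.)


XOR chain: 35 ^ 154 ^ 159 ^ 37 ^ 190 ^ 171 ^ 239 = 249

249


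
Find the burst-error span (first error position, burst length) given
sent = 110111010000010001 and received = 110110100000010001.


XOR: 000001110000000000

Burst at position 5, length 3


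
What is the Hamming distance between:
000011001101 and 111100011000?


XOR: 111111010101
Count of 1s: 9

9


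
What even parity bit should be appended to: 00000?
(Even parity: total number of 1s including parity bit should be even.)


Number of 1s in data: 0
Parity bit: 0

0


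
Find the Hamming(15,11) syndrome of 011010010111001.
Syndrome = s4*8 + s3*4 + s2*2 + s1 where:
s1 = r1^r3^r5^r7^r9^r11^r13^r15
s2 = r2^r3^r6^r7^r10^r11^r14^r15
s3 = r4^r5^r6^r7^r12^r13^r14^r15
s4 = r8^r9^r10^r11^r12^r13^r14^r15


s1=0, s2=1, s3=1, s4=1

Syndrome = 14 (error at position 14)


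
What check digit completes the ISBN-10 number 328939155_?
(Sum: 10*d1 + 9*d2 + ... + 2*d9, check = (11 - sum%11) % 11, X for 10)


Weighted sum: 267
267 mod 11 = 3

Check digit: 8


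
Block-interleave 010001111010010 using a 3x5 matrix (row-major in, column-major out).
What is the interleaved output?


Matrix:
  01000
  11110
  10010
Read columns: 011110010011000

011110010011000


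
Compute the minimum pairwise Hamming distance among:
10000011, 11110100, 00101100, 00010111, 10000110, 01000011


Comparing all pairs, minimum distance: 2
Can detect 1 errors, correct 0 errors

2


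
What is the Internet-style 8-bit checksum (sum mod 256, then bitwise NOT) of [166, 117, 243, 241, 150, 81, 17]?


Sum = 1015 mod 256 = 247
Complement = 8

8


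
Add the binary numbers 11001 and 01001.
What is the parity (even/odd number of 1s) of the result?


11001 = 25
01001 = 9
Sum = 34 = 100010
1s count = 2

even parity (2 ones in 100010)


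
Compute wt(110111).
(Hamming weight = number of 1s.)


Counting 1s in 110111

5


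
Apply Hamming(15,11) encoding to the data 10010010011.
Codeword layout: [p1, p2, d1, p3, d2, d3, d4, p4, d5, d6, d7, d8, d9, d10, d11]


Parity bits: p1=0, p2=1, p3=1, p4=1

011100110010011


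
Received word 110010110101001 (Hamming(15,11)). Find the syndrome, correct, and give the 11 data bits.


Syndrome = 0: no error detected

Data: 01010101001 (no errors)


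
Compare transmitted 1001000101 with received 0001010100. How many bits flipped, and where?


XOR: 1000010001

3 error(s) at position(s): 0, 5, 9


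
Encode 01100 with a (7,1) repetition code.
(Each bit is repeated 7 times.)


Each bit -> 7 copies

00000001111111111111100000000000000


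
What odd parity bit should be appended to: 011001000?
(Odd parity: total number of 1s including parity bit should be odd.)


Number of 1s in data: 3
Parity bit: 0

0


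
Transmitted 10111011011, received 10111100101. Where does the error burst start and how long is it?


XOR: 00000111110

Burst at position 5, length 5


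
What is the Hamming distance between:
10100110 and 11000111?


XOR: 01100001
Count of 1s: 3

3


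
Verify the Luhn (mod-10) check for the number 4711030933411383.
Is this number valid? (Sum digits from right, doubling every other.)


Luhn sum = 63
63 mod 10 = 3

Invalid (Luhn sum mod 10 = 3)


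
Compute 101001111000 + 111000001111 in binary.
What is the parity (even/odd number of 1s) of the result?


101001111000 = 2680
111000001111 = 3599
Sum = 6279 = 1100010000111
1s count = 6

even parity (6 ones in 1100010000111)


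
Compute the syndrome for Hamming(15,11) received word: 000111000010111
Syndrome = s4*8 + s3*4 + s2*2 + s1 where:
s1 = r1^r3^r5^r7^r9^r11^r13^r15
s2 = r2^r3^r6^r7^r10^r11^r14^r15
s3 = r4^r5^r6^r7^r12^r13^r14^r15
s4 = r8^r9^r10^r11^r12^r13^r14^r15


s1=0, s2=0, s3=0, s4=0

Syndrome = 0 (no error)


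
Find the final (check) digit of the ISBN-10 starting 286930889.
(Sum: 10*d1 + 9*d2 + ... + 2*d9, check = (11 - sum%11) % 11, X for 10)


Weighted sum: 295
295 mod 11 = 9

Check digit: 2
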